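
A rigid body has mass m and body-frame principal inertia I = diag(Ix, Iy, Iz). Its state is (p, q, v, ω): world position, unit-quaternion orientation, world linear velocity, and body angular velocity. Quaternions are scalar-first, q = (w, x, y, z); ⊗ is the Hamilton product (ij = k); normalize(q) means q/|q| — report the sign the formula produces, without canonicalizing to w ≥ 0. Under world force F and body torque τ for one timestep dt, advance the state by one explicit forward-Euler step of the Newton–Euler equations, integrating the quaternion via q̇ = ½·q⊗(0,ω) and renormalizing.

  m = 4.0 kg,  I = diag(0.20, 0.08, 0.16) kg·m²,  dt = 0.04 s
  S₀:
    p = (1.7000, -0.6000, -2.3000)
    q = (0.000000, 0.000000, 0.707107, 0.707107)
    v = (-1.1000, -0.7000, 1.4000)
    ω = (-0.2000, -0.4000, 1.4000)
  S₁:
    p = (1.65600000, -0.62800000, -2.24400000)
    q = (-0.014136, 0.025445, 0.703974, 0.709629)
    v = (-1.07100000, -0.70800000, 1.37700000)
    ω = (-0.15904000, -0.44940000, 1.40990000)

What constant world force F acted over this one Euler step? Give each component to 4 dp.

Δv = v₁−v₀ = (0.02900000, -0.00800000, -0.02300000)
F = m·Δv/dt = (2.9000, -0.8000, -2.3000)

F = (2.9000, -0.8000, -2.3000)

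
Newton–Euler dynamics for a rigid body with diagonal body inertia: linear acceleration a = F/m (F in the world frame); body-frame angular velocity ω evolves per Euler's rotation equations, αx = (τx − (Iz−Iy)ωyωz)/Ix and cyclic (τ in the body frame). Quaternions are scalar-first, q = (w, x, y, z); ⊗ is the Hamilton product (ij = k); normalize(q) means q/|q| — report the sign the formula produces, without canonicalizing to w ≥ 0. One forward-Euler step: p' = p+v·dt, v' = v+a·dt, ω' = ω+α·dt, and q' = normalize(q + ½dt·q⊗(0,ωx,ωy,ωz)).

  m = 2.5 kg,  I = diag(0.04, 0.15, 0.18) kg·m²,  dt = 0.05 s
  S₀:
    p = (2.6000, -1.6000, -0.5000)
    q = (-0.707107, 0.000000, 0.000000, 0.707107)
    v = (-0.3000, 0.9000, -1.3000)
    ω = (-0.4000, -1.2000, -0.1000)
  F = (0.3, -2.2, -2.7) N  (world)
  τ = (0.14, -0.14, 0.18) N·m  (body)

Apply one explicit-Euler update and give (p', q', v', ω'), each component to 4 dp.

linear accel F/m = (0.1200, -0.8800, -1.0800)
new position p' = (2.5850, -1.5550, -0.5650)
v' = v + a·dt = (-0.2940, 0.8560, -1.3540)
ω×(Iω) gyroscopic = (0.0036, -0.0056, 0.0528)
α = I⁻¹(τ − ω×Iω) = (3.4100, -0.8960, 0.7067)
new body rate ω' = (-0.2295, -1.2448, -0.0647)
q⊗(0,ω) = (0.0707107, 1.1313712, 0.5656856, 0.0707107)
q + ½dt·q⊗(0,ω), renormalized = (-0.7050, 0.0283, 0.0141, 0.7085)

p' = (2.5850, -1.5550, -0.5650)
q' = (-0.7050, 0.0283, 0.0141, 0.7085)
v' = (-0.2940, 0.8560, -1.3540)
ω' = (-0.2295, -1.2448, -0.0647)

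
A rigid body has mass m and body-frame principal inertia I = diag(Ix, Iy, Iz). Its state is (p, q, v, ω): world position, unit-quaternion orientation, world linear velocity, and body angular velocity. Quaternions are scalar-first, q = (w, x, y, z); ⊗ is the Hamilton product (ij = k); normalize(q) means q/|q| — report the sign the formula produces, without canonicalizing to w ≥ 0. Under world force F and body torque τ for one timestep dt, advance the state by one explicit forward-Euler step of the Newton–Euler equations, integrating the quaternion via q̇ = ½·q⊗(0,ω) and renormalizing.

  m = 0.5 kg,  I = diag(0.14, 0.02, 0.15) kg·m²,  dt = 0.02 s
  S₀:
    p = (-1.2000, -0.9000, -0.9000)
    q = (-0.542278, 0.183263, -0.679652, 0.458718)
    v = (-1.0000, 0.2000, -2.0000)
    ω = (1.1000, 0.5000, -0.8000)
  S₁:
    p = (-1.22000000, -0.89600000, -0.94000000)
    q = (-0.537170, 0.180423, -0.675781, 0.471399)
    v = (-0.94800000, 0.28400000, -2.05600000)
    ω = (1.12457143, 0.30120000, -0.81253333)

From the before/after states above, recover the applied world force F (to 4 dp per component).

v₁ − v₀ = (0.05200000, 0.08400000, -0.05600000)
applied force F = (1.3000, 2.1000, -1.4000)

F = (1.3000, 2.1000, -1.4000)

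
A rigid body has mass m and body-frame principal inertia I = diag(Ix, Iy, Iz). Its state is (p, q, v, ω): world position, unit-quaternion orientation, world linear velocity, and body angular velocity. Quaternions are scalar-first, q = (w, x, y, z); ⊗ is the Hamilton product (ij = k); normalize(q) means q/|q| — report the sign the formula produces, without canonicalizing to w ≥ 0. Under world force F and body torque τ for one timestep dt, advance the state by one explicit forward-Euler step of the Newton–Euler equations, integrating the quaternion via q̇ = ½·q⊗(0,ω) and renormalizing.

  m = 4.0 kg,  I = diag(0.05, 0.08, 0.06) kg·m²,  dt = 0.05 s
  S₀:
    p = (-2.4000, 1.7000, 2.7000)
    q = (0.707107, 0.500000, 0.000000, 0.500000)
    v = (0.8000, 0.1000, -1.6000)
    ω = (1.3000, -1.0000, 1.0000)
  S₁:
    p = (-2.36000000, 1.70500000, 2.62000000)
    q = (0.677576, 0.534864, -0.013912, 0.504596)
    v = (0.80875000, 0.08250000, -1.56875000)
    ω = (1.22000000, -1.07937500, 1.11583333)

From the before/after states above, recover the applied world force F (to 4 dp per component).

F = (0.7000, -1.4000, 2.5000)

Δv = v₁−v₀ = (0.00875000, -0.01750000, 0.03125000)
F = m·Δv/dt = (0.7000, -1.4000, 2.5000)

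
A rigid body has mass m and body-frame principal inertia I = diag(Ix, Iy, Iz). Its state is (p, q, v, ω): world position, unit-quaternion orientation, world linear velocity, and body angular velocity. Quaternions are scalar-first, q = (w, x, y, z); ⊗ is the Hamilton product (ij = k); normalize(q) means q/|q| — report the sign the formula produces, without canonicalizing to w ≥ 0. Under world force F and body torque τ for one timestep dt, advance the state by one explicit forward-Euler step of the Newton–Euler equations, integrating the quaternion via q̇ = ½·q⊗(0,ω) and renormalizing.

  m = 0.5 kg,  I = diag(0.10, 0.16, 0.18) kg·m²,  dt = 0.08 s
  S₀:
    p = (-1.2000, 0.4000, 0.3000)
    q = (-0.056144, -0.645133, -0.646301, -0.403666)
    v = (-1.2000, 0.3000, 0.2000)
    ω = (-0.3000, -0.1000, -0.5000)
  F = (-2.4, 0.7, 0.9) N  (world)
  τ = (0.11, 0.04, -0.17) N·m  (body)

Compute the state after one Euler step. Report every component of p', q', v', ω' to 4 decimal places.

a = (-4.8000, 1.4000, 1.8000)
new position p' = (-1.2960, 0.4240, 0.3160)
v' = v + a·dt = (-1.5840, 0.4120, 0.3440)
ω×(Iω) gyroscopic = (0.0010, -0.0120, 0.0018)
(τ − ω×Iω)/I = (1.0900, 0.3250, -0.9544)
ω + α·dt = (-0.2128, -0.0740, -0.5764)
2q̇ = q⊗(0,ω) = (-0.4600030, 0.2996271, -0.1958523, -0.1013050)
q + ½dt·q⊗(0,ω), renormalized = (-0.0745, -0.6330, -0.6540, -0.4076)

p' = (-1.2960, 0.4240, 0.3160)
q' = (-0.0745, -0.6330, -0.6540, -0.4076)
v' = (-1.5840, 0.4120, 0.3440)
ω' = (-0.2128, -0.0740, -0.5764)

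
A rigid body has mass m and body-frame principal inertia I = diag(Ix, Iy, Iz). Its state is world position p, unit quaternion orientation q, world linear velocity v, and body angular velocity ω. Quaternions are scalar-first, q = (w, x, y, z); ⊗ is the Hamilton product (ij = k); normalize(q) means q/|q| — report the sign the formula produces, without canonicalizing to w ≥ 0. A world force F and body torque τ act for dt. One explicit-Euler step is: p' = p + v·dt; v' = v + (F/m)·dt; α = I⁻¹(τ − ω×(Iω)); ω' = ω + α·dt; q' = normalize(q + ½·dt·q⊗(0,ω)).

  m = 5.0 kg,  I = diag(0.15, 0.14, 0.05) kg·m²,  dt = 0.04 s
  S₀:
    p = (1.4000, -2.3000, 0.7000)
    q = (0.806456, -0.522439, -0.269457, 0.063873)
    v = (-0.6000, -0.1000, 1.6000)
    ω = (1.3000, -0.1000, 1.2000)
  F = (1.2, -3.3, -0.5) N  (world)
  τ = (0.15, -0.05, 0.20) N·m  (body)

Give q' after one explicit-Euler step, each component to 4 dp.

2q̇ = q⊗(0,ω) = (0.5755774, 0.7314317, 0.6293161, 1.3702852)
updated quaternion q' = (0.8175, -0.5075, -0.2567, 0.0912)

q' = (0.8175, -0.5075, -0.2567, 0.0912)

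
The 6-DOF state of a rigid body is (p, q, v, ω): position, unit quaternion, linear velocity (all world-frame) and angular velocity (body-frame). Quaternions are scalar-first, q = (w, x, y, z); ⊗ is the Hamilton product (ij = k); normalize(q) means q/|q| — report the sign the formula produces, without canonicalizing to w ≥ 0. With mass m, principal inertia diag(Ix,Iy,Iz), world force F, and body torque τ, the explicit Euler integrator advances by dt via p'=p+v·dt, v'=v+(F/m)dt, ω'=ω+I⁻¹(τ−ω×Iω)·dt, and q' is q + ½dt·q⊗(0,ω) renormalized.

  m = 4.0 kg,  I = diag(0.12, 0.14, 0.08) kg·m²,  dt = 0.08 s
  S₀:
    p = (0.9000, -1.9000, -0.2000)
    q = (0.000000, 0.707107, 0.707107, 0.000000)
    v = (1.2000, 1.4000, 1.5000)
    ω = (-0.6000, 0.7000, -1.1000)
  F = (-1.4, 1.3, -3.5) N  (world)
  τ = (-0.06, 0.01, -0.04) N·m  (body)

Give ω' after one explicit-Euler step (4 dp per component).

ω' = (-0.6708, 0.6906, -1.1316)

precession coupling ω×(Iω) = (0.0462, 0.0264, -0.0084)
(τ − ω×Iω)/I = (-0.8850, -0.1171, -0.3950)
new body rate ω' = (-0.6708, 0.6906, -1.1316)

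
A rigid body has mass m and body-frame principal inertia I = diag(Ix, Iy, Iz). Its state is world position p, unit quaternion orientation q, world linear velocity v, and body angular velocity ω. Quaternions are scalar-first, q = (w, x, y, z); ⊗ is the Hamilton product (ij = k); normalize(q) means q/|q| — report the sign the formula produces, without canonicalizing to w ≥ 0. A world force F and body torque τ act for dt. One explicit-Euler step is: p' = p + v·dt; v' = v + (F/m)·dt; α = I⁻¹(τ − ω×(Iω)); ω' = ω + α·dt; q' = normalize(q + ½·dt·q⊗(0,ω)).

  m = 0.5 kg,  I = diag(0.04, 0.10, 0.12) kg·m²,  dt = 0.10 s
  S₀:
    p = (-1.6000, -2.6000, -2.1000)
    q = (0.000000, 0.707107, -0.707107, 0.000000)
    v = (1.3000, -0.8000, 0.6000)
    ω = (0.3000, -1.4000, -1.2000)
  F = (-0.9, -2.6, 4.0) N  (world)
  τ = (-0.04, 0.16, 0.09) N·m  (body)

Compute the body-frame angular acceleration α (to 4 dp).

precession coupling ω×(Iω) = (0.0336, 0.0288, -0.0252)
(τ − ω×Iω)/I = (-1.8400, 1.3120, 0.9600)

α = (-1.8400, 1.3120, 0.9600)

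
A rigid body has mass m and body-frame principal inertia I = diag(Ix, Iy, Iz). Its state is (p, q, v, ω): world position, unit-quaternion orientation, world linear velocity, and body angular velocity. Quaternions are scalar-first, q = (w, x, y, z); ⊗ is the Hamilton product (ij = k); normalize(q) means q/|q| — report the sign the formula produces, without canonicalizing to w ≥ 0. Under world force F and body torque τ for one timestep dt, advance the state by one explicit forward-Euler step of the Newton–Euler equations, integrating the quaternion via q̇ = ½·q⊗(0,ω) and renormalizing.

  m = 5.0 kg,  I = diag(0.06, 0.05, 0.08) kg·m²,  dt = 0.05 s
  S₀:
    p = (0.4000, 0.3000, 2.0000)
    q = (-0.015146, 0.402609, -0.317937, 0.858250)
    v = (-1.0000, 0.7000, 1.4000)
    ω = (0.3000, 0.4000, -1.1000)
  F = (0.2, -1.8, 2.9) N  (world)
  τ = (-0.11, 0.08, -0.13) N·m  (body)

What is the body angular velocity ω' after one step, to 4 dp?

(τ − ω×Iω)/I = (-1.6133, 1.4680, -1.6100)
ω + α·dt = (0.2193, 0.4734, -1.1805)

ω' = (0.2193, 0.4734, -1.1805)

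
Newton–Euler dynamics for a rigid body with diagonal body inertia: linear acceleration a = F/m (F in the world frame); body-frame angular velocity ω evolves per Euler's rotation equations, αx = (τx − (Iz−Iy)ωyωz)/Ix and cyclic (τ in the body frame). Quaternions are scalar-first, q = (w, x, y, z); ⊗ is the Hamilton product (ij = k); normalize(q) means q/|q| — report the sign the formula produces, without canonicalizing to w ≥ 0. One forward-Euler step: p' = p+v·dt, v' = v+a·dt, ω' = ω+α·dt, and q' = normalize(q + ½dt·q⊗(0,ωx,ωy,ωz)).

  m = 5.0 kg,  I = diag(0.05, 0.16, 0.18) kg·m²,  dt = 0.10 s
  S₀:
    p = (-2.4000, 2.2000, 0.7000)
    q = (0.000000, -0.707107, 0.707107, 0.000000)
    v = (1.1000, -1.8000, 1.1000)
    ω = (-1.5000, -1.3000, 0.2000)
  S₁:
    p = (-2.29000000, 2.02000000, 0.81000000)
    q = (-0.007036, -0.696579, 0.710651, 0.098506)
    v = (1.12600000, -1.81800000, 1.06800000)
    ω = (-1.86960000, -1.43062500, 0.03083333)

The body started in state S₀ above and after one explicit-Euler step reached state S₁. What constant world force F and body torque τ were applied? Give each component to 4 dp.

ω₁ − ω₀ = (-0.36960000, -0.13062500, -0.16916667)
applied torque τ = (-0.1900, -0.1700, -0.0900)
Δv = v₁−v₀ = (0.02600000, -0.01800000, -0.03200000)
F = m·Δv/dt = (1.3000, -0.9000, -1.6000)

F = (1.3000, -0.9000, -1.6000)
τ = (-0.1900, -0.1700, -0.0900)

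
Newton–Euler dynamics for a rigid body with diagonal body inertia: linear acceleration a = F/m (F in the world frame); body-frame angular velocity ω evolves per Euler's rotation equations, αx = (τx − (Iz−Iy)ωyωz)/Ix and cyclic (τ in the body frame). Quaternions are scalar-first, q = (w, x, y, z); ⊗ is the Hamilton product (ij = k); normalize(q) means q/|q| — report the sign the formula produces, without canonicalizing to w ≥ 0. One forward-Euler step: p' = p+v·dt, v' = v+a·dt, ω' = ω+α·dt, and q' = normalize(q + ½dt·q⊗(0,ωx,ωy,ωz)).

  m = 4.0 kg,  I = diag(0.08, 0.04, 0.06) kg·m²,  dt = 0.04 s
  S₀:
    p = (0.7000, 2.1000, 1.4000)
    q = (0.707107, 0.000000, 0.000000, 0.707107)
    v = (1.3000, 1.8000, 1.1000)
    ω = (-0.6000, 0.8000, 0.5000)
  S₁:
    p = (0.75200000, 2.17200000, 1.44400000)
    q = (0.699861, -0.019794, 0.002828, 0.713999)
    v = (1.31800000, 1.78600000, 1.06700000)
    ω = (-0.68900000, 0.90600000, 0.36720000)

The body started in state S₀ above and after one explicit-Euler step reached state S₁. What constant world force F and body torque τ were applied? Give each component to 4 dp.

Δv = v₁−v₀ = (0.01800000, -0.01400000, -0.03300000)
m·(v₁−v₀)/dt = (1.8000, -1.4000, -3.3000)
ω₁ − ω₀ = (-0.08900000, 0.10600000, -0.13280000)
applied torque τ = (-0.1700, 0.1000, -0.1800)

F = (1.8000, -1.4000, -3.3000)
τ = (-0.1700, 0.1000, -0.1800)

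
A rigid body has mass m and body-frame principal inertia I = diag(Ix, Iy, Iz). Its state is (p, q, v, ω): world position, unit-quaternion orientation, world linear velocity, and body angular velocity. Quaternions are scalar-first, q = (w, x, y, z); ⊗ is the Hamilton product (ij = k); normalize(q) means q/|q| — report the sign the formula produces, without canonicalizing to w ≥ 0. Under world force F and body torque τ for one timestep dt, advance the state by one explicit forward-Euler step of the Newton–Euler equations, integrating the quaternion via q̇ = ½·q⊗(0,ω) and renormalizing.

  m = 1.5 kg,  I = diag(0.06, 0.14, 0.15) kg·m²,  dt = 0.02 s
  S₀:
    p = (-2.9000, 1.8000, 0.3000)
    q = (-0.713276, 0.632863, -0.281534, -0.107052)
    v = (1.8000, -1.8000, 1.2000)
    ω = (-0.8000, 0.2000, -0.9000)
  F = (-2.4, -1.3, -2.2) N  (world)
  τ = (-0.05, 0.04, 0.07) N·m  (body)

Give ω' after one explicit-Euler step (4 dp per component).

gyro term ω×Iω = (-0.0018, -0.0648, -0.0128)
angular accel α = (-0.8033, 0.7486, 0.5520)
ω + α·dt = (-0.8161, 0.2150, -0.8890)

ω' = (-0.8161, 0.2150, -0.8890)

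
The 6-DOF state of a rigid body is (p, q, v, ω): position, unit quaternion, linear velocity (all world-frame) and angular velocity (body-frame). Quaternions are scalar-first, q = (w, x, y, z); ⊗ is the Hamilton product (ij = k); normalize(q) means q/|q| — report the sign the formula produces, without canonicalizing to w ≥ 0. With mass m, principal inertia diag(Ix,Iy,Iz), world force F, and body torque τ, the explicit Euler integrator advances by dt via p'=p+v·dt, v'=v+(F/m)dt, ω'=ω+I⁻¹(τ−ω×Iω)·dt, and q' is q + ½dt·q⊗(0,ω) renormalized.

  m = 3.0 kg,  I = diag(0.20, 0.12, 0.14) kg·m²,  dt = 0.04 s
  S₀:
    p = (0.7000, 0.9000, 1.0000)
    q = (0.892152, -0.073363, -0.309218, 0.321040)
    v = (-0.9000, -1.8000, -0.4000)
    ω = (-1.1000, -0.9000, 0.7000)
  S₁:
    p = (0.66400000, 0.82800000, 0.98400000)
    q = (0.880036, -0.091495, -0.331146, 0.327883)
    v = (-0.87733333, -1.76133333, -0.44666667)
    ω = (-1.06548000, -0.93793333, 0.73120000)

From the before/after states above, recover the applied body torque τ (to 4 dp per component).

τ = (0.1600, -0.1600, 0.0300)

rate change Δω = (0.03452000, -0.03793333, 0.03120000)
gyro term ω₀×Iω₀ = (-0.0126, -0.0462, -0.0792)
applied torque τ = (0.1600, -0.1600, 0.0300)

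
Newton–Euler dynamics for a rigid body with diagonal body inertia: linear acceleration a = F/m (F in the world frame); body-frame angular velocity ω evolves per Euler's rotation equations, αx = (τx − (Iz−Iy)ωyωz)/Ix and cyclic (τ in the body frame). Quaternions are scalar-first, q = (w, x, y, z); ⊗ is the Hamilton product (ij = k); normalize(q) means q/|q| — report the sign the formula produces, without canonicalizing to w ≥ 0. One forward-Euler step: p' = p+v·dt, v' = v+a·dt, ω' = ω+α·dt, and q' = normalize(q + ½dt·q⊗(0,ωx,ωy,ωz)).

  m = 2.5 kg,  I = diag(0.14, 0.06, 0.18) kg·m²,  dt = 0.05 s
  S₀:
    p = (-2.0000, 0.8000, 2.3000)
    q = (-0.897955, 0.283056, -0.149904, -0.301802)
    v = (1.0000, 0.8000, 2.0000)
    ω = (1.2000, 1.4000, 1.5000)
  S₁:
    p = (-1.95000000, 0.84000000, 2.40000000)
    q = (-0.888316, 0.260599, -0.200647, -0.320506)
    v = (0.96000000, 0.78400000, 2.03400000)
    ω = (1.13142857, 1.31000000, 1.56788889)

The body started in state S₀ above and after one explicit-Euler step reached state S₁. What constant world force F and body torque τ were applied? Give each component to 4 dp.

ω₁ − ω₀ = (-0.06857143, -0.09000000, 0.06788889)
precession coupling = (0.2520, -0.0720, -0.1344)
applied torque τ = (0.0600, -0.1800, 0.1100)
velocity change Δv = (-0.04000000, -0.01600000, 0.03400000)
applied force F = (-2.0000, -0.8000, 1.7000)

F = (-2.0000, -0.8000, 1.7000)
τ = (0.0600, -0.1800, 0.1100)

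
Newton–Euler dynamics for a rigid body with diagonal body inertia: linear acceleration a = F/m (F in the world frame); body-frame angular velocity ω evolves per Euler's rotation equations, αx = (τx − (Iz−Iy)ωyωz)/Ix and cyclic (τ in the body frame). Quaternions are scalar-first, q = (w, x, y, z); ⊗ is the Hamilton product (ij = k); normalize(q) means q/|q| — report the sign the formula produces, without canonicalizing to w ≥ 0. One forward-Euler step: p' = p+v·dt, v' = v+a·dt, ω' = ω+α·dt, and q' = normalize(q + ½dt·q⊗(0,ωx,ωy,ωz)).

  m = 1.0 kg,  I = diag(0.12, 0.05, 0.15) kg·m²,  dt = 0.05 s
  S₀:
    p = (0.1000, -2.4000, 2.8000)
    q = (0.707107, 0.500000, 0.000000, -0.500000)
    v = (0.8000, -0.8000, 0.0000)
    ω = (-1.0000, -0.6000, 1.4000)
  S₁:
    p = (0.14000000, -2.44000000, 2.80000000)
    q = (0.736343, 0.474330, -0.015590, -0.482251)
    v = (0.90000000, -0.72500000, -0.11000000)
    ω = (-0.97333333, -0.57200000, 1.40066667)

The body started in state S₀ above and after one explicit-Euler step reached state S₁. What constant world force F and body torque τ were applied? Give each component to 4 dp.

velocity change Δv = (0.10000000, 0.07500000, -0.11000000)
F = m·Δv/dt = (2.0000, 1.5000, -2.2000)
ω₁ − ω₀ = (0.02666667, 0.02800000, 0.00066667)
gyro term ω₀×Iω₀ = (-0.0840, 0.0420, -0.0420)
applied torque τ = (-0.0200, 0.0700, -0.0400)

F = (2.0000, 1.5000, -2.2000)
τ = (-0.0200, 0.0700, -0.0400)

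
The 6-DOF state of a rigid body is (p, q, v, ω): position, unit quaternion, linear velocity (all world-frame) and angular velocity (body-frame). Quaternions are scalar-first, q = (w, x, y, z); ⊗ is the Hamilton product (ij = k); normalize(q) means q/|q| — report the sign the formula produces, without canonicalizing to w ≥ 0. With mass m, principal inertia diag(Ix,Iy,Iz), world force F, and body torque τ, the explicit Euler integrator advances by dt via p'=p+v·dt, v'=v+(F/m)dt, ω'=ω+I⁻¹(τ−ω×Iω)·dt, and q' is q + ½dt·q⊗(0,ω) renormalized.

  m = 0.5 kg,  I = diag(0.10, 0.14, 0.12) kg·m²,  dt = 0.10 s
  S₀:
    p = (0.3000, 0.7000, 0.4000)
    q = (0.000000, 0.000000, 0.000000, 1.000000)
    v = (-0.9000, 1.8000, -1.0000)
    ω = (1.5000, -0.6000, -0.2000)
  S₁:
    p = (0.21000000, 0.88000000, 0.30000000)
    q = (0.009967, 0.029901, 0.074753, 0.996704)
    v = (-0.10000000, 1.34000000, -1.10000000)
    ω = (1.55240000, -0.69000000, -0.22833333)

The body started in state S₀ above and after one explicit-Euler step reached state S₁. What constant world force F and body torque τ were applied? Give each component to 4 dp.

F = (4.0000, -2.3000, -0.5000)
τ = (0.0500, -0.1200, -0.0700)

v₁ − v₀ = (0.80000000, -0.46000000, -0.10000000)
F = m·Δv/dt = (4.0000, -2.3000, -0.5000)
rate change Δω = (0.05240000, -0.09000000, -0.02833333)
ω₀×(Iω₀) = (-0.0024, 0.0060, -0.0360)
τ = I·(Δω/dt) + ω₀×(Iω₀) = (0.0500, -0.1200, -0.0700)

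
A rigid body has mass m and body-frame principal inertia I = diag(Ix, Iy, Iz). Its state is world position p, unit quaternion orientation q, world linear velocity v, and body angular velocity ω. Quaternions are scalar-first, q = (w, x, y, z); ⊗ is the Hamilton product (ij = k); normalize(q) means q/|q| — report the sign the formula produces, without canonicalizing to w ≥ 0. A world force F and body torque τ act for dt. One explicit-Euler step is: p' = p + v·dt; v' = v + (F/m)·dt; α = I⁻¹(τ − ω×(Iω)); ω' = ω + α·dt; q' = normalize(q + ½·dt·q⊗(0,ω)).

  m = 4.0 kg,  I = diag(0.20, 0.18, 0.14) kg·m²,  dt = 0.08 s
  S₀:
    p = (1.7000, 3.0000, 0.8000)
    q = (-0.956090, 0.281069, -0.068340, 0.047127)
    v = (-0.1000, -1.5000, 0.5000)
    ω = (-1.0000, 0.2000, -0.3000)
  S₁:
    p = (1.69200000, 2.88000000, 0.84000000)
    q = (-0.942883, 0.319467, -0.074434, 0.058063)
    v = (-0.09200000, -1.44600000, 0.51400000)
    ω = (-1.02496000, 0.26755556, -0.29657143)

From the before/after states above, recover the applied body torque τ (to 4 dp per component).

rate change Δω = (-0.02496000, 0.06755556, 0.00342857)
precession coupling = (0.0024, 0.0180, 0.0040)
τ = I·(Δω/dt) + ω₀×(Iω₀) = (-0.0600, 0.1700, 0.0100)

τ = (-0.0600, 0.1700, 0.0100)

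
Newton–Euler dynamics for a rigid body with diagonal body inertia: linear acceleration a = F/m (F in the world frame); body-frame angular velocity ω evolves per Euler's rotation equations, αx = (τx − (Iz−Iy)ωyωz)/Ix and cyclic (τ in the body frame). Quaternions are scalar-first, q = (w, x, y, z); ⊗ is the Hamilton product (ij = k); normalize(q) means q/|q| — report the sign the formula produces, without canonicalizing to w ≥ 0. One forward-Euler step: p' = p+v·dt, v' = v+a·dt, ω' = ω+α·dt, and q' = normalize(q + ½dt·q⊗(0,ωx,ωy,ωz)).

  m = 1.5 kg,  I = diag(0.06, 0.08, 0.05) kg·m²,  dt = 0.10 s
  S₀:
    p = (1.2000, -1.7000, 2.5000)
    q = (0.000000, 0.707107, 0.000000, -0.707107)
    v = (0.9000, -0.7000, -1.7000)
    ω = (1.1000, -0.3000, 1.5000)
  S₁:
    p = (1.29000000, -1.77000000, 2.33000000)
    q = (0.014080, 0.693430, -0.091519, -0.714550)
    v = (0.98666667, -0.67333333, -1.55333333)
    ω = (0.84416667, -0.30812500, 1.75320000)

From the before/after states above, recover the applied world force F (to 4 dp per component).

F = (1.3000, 0.4000, 2.2000)

v₁ − v₀ = (0.08666667, 0.02666667, 0.14666667)
m·(v₁−v₀)/dt = (1.3000, 0.4000, 2.2000)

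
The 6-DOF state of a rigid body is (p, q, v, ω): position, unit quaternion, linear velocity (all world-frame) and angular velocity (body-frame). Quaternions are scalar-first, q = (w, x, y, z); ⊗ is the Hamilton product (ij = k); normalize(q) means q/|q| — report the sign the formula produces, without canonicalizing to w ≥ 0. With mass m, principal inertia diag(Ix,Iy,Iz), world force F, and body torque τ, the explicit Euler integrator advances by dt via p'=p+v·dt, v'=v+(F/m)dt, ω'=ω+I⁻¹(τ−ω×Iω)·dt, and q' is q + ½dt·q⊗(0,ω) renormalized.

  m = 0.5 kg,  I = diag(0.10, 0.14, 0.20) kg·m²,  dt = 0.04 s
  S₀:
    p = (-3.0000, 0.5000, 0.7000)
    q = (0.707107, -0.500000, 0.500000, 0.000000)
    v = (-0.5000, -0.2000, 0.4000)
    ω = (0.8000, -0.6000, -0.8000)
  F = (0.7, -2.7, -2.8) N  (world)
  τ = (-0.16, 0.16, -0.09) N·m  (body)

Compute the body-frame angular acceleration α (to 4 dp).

α = (-1.8880, 0.6857, -0.3540)

ω×(Iω) gyroscopic = (0.0288, 0.0640, -0.0192)
(τ − ω×Iω)/I = (-1.8880, 0.6857, -0.3540)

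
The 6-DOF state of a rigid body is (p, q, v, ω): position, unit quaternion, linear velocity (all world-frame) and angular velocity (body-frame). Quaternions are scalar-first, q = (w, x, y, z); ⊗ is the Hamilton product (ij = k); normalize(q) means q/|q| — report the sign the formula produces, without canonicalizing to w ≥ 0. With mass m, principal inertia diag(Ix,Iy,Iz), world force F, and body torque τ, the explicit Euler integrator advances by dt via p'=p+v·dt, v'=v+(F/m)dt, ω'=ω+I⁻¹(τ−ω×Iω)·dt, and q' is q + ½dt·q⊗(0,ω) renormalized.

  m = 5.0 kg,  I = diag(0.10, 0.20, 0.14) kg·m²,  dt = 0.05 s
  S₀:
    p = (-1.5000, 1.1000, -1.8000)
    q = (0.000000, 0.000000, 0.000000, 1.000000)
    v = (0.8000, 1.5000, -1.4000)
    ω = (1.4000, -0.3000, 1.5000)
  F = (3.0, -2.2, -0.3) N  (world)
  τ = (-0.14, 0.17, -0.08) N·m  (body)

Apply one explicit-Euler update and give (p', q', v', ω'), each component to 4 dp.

p' = (-1.4600, 1.1750, -1.8700)
q' = (-0.0374, 0.0075, 0.0350, 0.9987)
v' = (0.8300, 1.4780, -1.4030)
ω' = (1.3165, -0.2365, 1.4864)

linear accel F/m = (0.6000, -0.4400, -0.0600)
new position p' = (-1.4600, 1.1750, -1.8700)
new velocity v' = (0.8300, 1.4780, -1.4030)
(τ − ω×Iω)/I = (-1.6700, 1.2700, -0.2714)
ω + α·dt = (1.3165, -0.2365, 1.4864)
Hamilton product q⊗(0,ω) = (-1.5000000, 0.3000000, 1.4000000, 0.0000000)
updated quaternion q' = (-0.0374, 0.0075, 0.0350, 0.9987)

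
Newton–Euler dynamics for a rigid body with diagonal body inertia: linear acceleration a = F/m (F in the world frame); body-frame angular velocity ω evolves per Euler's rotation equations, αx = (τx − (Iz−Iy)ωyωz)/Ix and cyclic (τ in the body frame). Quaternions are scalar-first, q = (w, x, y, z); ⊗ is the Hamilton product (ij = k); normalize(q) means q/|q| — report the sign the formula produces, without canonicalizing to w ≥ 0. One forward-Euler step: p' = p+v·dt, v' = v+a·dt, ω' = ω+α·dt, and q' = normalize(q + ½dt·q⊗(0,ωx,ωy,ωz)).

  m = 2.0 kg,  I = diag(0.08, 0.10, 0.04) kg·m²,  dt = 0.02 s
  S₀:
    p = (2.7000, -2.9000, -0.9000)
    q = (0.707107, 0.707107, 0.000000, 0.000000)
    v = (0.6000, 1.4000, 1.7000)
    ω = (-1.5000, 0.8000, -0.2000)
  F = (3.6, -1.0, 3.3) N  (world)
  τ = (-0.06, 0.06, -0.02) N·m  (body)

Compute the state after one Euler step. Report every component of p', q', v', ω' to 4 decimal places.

ω×(Iω) gyroscopic = (0.0096, 0.0120, -0.0240)
angular accel α = (-0.8700, 0.4800, 0.1000)
ω' = ω + α·dt = (-1.5174, 0.8096, -0.1980)
2q̇ = q⊗(0,ω) = (1.0606605, -1.0606605, 0.7071070, 0.4242642)
q + ½dt·q⊗(0,ω), renormalized = (0.7176, 0.6964, 0.0071, 0.0042)
p' = p + v·dt = (2.7120, -2.8720, -0.8660)
v' = v + a·dt = (0.6360, 1.3900, 1.7330)

p' = (2.7120, -2.8720, -0.8660)
q' = (0.7176, 0.6964, 0.0071, 0.0042)
v' = (0.6360, 1.3900, 1.7330)
ω' = (-1.5174, 0.8096, -0.1980)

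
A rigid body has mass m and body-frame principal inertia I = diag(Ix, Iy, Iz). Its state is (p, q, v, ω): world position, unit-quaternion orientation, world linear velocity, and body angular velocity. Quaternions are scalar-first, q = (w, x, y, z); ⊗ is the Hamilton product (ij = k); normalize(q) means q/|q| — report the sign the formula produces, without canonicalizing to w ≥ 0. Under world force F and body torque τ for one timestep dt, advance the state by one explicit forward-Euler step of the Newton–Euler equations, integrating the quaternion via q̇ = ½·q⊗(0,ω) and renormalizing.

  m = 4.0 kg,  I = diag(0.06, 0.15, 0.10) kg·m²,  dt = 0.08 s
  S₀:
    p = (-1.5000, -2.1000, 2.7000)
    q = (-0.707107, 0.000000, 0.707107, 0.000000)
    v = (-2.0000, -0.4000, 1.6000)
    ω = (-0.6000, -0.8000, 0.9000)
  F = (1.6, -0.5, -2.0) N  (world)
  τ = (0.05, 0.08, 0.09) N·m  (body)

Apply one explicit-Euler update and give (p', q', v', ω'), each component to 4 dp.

p' = (-1.6600, -2.1320, 2.8280)
q' = (-0.6835, 0.0424, 0.7287, -0.0085)
v' = (-1.9680, -0.4100, 1.5600)
ω' = (-0.5813, -0.7689, 0.9374)

a = F/m = (0.4000, -0.1250, -0.5000)
new position p' = (-1.6600, -2.1320, 2.8280)
v' = v + a·dt = (-1.9680, -0.4100, 1.5600)
precession coupling ω×(Iω) = (0.0360, 0.0216, 0.0432)
angular accel α = (0.2333, 0.3893, 0.4680)
new body rate ω' = (-0.5813, -0.7689, 0.9374)
Hamilton product q⊗(0,ω) = (0.5656856, 1.0606605, 0.5656856, -0.2121321)
q' = normalize(q + ½dt·q⊗(0,ω)) = (-0.6835, 0.0424, 0.7287, -0.0085)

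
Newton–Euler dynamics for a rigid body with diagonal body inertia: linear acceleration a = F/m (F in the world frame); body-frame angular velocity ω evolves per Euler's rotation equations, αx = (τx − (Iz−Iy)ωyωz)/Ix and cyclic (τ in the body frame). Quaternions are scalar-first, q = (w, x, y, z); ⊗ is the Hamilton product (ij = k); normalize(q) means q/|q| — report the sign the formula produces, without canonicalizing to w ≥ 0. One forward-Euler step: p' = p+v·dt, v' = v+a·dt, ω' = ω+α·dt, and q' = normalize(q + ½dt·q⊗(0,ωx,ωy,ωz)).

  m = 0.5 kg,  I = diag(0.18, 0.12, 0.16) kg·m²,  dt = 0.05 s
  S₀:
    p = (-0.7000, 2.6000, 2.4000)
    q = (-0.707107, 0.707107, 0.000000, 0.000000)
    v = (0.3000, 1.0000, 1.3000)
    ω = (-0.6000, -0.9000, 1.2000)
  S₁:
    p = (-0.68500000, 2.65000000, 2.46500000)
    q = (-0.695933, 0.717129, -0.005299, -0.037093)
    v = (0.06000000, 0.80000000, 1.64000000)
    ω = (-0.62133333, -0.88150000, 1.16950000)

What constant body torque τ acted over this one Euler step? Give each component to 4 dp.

τ = (-0.1200, 0.0300, -0.1300)

rate change Δω = (-0.02133333, 0.01850000, -0.03050000)
precession coupling = (-0.0432, -0.0144, -0.0324)
τ = I·(Δω/dt) + ω₀×(Iω₀) = (-0.1200, 0.0300, -0.1300)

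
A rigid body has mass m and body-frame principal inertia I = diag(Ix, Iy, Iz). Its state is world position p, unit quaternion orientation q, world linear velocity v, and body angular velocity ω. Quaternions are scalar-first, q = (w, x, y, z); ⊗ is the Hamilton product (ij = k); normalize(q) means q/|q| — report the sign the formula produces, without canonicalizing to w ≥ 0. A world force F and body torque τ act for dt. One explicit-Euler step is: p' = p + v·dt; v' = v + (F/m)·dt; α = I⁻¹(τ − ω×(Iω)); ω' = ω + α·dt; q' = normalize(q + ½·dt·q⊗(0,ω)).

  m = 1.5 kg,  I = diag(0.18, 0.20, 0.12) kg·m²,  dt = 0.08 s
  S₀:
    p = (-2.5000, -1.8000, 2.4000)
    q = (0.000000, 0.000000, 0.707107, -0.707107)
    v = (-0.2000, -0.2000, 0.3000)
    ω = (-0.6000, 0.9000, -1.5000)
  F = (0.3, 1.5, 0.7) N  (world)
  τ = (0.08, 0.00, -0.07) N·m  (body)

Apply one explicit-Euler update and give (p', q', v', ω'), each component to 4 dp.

(τ − ω×Iω)/I = (-0.1556, -0.2700, -0.4933)
ω + α·dt = (-0.6124, 0.8784, -1.5395)
q⊗(0,ω) = (-1.6970568, -0.4242642, 0.4242642, 0.4242642)
q' = normalize(q + ½dt·q⊗(0,ω)) = (-0.0677, -0.0169, 0.7221, -0.6883)
a = (0.2000, 1.0000, 0.4667)
p' = p + v·dt = (-2.5160, -1.8160, 2.4240)
v + (F/m)dt = (-0.1840, -0.1200, 0.3373)

p' = (-2.5160, -1.8160, 2.4240)
q' = (-0.0677, -0.0169, 0.7221, -0.6883)
v' = (-0.1840, -0.1200, 0.3373)
ω' = (-0.6124, 0.8784, -1.5395)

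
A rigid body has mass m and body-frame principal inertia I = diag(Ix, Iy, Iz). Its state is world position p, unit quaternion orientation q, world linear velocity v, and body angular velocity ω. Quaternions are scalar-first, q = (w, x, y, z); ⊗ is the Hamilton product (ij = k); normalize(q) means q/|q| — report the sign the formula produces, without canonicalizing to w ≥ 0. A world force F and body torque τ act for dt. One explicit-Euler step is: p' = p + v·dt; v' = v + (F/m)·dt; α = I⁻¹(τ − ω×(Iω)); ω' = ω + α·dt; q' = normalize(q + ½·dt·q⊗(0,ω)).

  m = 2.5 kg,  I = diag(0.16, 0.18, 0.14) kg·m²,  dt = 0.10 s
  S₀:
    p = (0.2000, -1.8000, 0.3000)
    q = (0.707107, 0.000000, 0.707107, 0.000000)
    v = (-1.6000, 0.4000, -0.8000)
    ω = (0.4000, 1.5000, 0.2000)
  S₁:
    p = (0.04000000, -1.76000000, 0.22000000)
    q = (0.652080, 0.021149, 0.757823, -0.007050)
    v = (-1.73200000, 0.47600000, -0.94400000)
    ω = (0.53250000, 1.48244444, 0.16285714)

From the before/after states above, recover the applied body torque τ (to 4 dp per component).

τ = (0.2000, -0.0300, -0.0400)

rate change Δω = (0.13250000, -0.01755556, -0.03714286)
ω₀×(Iω₀) = (-0.0120, 0.0016, 0.0120)
applied torque τ = (0.2000, -0.0300, -0.0400)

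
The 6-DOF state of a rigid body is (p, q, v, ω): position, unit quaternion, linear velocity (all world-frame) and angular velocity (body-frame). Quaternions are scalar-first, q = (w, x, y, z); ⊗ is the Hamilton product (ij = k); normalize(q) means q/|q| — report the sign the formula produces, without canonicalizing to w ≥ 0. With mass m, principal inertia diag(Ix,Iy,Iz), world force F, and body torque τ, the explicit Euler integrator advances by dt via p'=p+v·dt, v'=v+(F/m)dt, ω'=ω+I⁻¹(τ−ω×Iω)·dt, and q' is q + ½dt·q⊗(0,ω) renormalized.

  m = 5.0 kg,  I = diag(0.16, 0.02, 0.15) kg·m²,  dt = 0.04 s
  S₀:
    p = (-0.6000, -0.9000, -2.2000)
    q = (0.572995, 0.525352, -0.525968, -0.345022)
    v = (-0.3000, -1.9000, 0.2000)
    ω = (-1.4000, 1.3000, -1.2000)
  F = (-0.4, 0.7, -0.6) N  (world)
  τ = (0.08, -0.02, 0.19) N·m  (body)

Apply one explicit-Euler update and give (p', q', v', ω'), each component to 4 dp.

p' = (-0.6120, -0.9760, -2.1920)
q' = (0.5925, 0.5304, -0.4883, -0.3595)
v' = (-0.3032, -1.8944, 0.1952)
ω' = (-1.3293, 1.2264, -1.2173)

angular accel α = (1.7675, -1.8400, -0.4320)
ω + α·dt = (-1.3293, 1.2264, -1.2173)
q⊗(0,ω) = (1.0052248, 0.2774972, 1.8583467, -0.7409916)
updated quaternion q' = (0.5925, 0.5304, -0.4883, -0.3595)
p' = p + v·dt = (-0.6120, -0.9760, -2.1920)
v + (F/m)dt = (-0.3032, -1.8944, 0.1952)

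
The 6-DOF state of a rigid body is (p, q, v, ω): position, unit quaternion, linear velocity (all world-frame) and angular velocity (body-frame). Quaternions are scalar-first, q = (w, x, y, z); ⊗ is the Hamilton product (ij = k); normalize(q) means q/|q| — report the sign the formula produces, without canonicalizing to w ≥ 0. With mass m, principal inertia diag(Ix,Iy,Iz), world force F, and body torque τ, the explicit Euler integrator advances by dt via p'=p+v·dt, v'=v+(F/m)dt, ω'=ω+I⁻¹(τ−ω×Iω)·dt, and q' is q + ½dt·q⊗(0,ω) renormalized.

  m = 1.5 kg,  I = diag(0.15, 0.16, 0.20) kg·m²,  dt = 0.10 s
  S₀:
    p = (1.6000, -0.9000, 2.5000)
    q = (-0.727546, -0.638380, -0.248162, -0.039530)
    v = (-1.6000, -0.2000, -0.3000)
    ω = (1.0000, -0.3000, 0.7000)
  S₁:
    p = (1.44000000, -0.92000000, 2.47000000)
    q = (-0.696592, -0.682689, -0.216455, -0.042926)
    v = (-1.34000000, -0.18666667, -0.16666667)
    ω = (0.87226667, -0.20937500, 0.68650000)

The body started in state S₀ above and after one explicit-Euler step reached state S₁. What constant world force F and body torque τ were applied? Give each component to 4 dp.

F = (3.9000, 0.2000, 2.0000)
τ = (-0.2000, 0.1100, -0.0300)

velocity change Δv = (0.26000000, 0.01333333, 0.13333333)
m·(v₁−v₀)/dt = (3.9000, 0.2000, 2.0000)
rate change Δω = (-0.12773333, 0.09062500, -0.01350000)
I·α + gyro = (-0.2000, 0.1100, -0.0300)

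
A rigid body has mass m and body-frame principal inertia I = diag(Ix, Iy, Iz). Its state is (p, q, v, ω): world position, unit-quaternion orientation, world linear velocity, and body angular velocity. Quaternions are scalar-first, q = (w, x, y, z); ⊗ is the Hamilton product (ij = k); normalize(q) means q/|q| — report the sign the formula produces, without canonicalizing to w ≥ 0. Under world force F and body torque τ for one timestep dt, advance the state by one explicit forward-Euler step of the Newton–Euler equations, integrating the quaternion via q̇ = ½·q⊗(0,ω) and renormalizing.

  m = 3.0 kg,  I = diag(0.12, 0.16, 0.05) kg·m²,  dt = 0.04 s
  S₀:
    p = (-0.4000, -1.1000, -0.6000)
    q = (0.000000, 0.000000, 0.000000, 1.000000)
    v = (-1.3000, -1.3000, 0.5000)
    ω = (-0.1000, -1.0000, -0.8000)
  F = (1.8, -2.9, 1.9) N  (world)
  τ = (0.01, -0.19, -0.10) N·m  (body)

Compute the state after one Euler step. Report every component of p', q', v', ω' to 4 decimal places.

p' = (-0.4520, -1.1520, -0.5800)
q' = (0.0160, 0.0200, -0.0020, 0.9997)
v' = (-1.2760, -1.3387, 0.5253)
ω' = (-0.0673, -1.0489, -0.8832)

a = F/m = (0.6000, -0.9667, 0.6333)
new position p' = (-0.4520, -1.1520, -0.5800)
v + (F/m)dt = (-1.2760, -1.3387, 0.5253)
gyro term ω×Iω = (-0.0880, 0.0056, 0.0040)
(τ − ω×Iω)/I = (0.8167, -1.2225, -2.0800)
ω' = ω + α·dt = (-0.0673, -1.0489, -0.8832)
q⊗(0,ω) = (0.8000000, 1.0000000, -0.1000000, 0.0000000)
q + ½dt·q⊗(0,ω), renormalized = (0.0160, 0.0200, -0.0020, 0.9997)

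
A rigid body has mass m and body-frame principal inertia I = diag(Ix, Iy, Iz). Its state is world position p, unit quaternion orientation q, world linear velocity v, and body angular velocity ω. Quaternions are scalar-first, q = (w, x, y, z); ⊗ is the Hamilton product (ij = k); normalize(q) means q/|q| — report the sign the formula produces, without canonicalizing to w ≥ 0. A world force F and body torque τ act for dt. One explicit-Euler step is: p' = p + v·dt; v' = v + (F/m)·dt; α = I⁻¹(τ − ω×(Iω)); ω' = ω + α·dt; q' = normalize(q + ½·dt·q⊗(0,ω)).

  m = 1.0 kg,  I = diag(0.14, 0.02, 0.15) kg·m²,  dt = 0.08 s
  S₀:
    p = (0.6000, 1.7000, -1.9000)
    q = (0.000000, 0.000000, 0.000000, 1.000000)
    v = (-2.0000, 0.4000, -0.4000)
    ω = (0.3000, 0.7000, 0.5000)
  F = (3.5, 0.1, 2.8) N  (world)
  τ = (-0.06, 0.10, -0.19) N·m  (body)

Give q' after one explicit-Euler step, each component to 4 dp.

Hamilton product q⊗(0,ω) = (-0.5000000, -0.7000000, 0.3000000, 0.0000000)
q + ½dt·q⊗(0,ω), renormalized = (-0.0200, -0.0280, 0.0120, 0.9993)

q' = (-0.0200, -0.0280, 0.0120, 0.9993)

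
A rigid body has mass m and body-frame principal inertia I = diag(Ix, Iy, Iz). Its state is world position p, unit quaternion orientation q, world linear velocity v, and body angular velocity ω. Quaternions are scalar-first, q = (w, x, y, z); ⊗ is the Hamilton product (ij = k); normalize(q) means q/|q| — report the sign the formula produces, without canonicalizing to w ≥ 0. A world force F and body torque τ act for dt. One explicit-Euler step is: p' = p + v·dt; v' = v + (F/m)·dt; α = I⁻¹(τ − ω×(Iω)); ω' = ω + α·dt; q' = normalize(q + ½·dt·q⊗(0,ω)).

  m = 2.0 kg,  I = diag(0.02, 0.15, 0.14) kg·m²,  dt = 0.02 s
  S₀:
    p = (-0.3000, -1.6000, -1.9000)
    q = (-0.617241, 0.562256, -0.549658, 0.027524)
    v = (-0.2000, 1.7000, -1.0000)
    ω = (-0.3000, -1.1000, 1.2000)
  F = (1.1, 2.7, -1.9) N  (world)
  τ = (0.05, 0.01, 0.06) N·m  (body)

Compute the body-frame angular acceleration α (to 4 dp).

α = (1.8400, -0.2213, 0.1221)

precession coupling ω×(Iω) = (0.0132, 0.0432, 0.0429)
angular accel α = (1.8400, -0.2213, 0.1221)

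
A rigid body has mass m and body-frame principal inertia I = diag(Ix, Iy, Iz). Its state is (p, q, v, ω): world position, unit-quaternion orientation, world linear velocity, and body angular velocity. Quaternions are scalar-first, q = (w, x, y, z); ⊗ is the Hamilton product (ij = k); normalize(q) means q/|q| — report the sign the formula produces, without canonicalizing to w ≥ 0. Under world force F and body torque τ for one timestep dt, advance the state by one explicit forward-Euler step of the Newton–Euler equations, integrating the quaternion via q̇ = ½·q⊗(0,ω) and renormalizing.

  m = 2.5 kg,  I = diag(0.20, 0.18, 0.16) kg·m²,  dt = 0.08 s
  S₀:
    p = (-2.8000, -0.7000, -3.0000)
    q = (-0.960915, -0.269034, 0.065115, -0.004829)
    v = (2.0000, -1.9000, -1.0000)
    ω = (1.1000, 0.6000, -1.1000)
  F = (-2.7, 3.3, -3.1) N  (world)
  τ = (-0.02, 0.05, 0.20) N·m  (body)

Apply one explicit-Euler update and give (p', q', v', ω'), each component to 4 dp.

a = (-1.0800, 1.3200, -1.2400)
p + v·dt = (-2.6400, -0.8520, -3.0800)
v + (F/m)dt = (1.9136, -1.7944, -1.0992)
precession coupling ω×(Iω) = (0.0132, -0.0484, -0.0132)
(τ − ω×Iω)/I = (-0.1660, 0.5467, 1.3325)
new body rate ω' = (1.0867, 0.6437, -0.9934)
q⊗(0,ω) = (0.2515565, -1.1257356, -0.8777983, 0.8239596)
q' = normalize(q + ½dt·q⊗(0,ω)) = (-0.9487, -0.3134, 0.0299, 0.0281)

p' = (-2.6400, -0.8520, -3.0800)
q' = (-0.9487, -0.3134, 0.0299, 0.0281)
v' = (1.9136, -1.7944, -1.0992)
ω' = (1.0867, 0.6437, -0.9934)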